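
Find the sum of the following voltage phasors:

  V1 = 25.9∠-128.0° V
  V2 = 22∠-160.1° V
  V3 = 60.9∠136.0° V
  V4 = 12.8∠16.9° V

Step 1 — Convert each phasor to rectangular form:
  V1 = 25.9·(cos(-128.0°) + j·sin(-128.0°)) = -15.95 - j20.41 V
  V2 = 22·(cos(-160.1°) + j·sin(-160.1°)) = -20.69 - j7.488 V
  V3 = 60.9·(cos(136.0°) + j·sin(136.0°)) = -43.81 + j42.3 V
  V4 = 12.8·(cos(16.9°) + j·sin(16.9°)) = 12.25 + j3.721 V
Step 2 — Sum components: V_total = -68.19 + j18.13 V.
Step 3 — Convert to polar: |V_total| = 70.56 V, ∠V_total = 165.1°.

V_total = 70.56∠165.1° V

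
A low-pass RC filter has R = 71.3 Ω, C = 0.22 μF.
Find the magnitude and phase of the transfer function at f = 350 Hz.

Step 1 — Angular frequency: ω = 2π·350 = 2199 rad/s.
Step 2 — Transfer function: H(jω) = 1/(1 + jωRC).
Step 3 — Denominator: 1 + jωRC = 1 + j·2199·71.3·2.2e-07 = 1 + j0.0345.
Step 4 — H = 0.9988 - j0.03445.
Step 5 — Magnitude: |H| = 0.9994 (-0.0 dB); phase: φ = -2.0°.

|H| = 0.9994 (-0.0 dB), φ = -2.0°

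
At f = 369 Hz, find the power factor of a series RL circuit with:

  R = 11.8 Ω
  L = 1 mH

Step 1 — Angular frequency: ω = 2π·f = 2π·369 = 2318 rad/s.
Step 2 — Component impedances:
  R: Z = R = 11.8 Ω
  L: Z = jωL = j·2318·0.001 = 0 + j2.318 Ω
Step 3 — Series combination: Z_total = R + L = 11.8 + j2.318 Ω = 12.03∠11.1° Ω.
Step 4 — Power factor: PF = cos(φ) = Re(Z)/|Z| = 11.8/12.026 = 0.9812.
Step 5 — Type: Im(Z) = 2.318 ⇒ lagging (phase φ = 11.1°).

PF = 0.9812 (lagging, φ = 11.1°)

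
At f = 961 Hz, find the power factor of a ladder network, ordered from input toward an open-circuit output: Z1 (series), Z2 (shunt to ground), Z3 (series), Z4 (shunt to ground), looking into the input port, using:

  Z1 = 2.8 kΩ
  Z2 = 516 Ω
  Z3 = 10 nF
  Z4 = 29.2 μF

Step 1 — Angular frequency: ω = 2π·f = 2π·961 = 6038 rad/s.
Step 2 — Component impedances:
  Z1: Z = R = 2800 Ω
  Z2: Z = R = 516 Ω
  Z3: Z = 1/(jωC) = -j/(ω·C) = 0 - j1.656e+04 Ω
  Z4: Z = 1/(jωC) = -j/(ω·C) = 0 - j5.672 Ω
Step 3 — Ladder network (open output): work backward from the far end, alternating series and parallel combinations. Z_in = 3315 - j16.06 Ω = 3316∠-0.3° Ω.
Step 4 — Power factor: PF = cos(φ) = Re(Z)/|Z| = 3315.5/3315.5 = 1.
Step 5 — Type: Im(Z) = -16.06 ⇒ leading (phase φ = -0.3°).

PF = 1 (leading, φ = -0.3°)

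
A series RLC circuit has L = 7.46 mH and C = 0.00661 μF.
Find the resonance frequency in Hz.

Step 1 — Resonance condition Im(Z)=0 gives ω₀ = 1/√(LC).
Step 2 — ω₀ = 1/√(0.00746·6.61e-09) = 1.424e+05 rad/s.
Step 3 — f₀ = ω₀/(2π) = 2.266e+04 Hz.

f₀ = 2.266e+04 Hz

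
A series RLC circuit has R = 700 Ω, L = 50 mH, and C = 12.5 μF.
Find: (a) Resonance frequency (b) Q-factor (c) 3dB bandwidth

Step 1 — Resonance: ω₀ = 1/√(LC) = 1/√(0.05·1.25e-05) = 1265 rad/s.
Step 2 — f₀ = ω₀/(2π) = 201.3 Hz.
Step 3 — Series Q: Q = ω₀L/R = 1265·0.05/700 = 0.09035.
Step 4 — Bandwidth: Δω = ω₀/Q = 1.4e+04 rad/s; BW = Δω/(2π) = 2228 Hz.

(a) f₀ = 201.3 Hz  (b) Q = 0.09035  (c) BW = 2228 Hz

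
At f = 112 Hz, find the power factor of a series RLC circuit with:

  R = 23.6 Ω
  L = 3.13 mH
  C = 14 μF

Step 1 — Angular frequency: ω = 2π·f = 2π·112 = 703.7 rad/s.
Step 2 — Component impedances:
  R: Z = R = 23.6 Ω
  L: Z = jωL = j·703.7·0.00313 = 0 + j2.203 Ω
  C: Z = 1/(jωC) = -j/(ω·C) = 0 - j101.5 Ω
Step 3 — Series combination: Z_total = R + L + C = 23.6 - j99.3 Ω = 102.1∠-76.6° Ω.
Step 4 — Power factor: PF = cos(φ) = Re(Z)/|Z| = 23.6/102.07 = 0.2312.
Step 5 — Type: Im(Z) = -99.3 ⇒ leading (phase φ = -76.6°).

PF = 0.2312 (leading, φ = -76.6°)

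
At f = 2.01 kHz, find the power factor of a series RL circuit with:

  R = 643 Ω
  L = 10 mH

Step 1 — Angular frequency: ω = 2π·f = 2π·2010 = 1.263e+04 rad/s.
Step 2 — Component impedances:
  R: Z = R = 643 Ω
  L: Z = jωL = j·1.263e+04·0.01 = 0 + j126.3 Ω
Step 3 — Series combination: Z_total = R + L = 643 + j126.3 Ω = 655.3∠11.1° Ω.
Step 4 — Power factor: PF = cos(φ) = Re(Z)/|Z| = 643/655.285 = 0.9813.
Step 5 — Type: Im(Z) = 126.3 ⇒ lagging (phase φ = 11.1°).

PF = 0.9813 (lagging, φ = 11.1°)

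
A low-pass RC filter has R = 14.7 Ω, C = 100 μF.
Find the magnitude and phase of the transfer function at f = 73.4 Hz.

Step 1 — Angular frequency: ω = 2π·73.4 = 461.2 rad/s.
Step 2 — Transfer function: H(jω) = 1/(1 + jωRC).
Step 3 — Denominator: 1 + jωRC = 1 + j·461.2·14.7·0.0001 = 1 + j0.6779.
Step 4 — H = 0.6851 - j0.4645.
Step 5 — Magnitude: |H| = 0.8277 (-1.6 dB); phase: φ = -34.1°.

|H| = 0.8277 (-1.6 dB), φ = -34.1°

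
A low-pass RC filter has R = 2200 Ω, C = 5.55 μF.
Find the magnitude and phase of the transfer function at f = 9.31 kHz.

Step 1 — Angular frequency: ω = 2π·9310 = 5.85e+04 rad/s.
Step 2 — Transfer function: H(jω) = 1/(1 + jωRC).
Step 3 — Denominator: 1 + jωRC = 1 + j·5.85e+04·2200·5.55e-06 = 1 + j714.2.
Step 4 — H = 1.96e-06 - j0.0014.
Step 5 — Magnitude: |H| = 0.0014 (-57.1 dB); phase: φ = -89.9°.

|H| = 0.0014 (-57.1 dB), φ = -89.9°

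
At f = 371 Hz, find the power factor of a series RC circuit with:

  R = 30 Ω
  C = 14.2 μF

Step 1 — Angular frequency: ω = 2π·f = 2π·371 = 2331 rad/s.
Step 2 — Component impedances:
  R: Z = R = 30 Ω
  C: Z = 1/(jωC) = -j/(ω·C) = 0 - j30.21 Ω
Step 3 — Series combination: Z_total = R + C = 30 - j30.21 Ω = 42.58∠-45.2° Ω.
Step 4 — Power factor: PF = cos(φ) = Re(Z)/|Z| = 30/42.58 = 0.7046.
Step 5 — Type: Im(Z) = -30.21 ⇒ leading (phase φ = -45.2°).

PF = 0.7046 (leading, φ = -45.2°)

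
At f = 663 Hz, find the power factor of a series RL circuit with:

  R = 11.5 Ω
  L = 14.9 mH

Step 1 — Angular frequency: ω = 2π·f = 2π·663 = 4166 rad/s.
Step 2 — Component impedances:
  R: Z = R = 11.5 Ω
  L: Z = jωL = j·4166·0.0149 = 0 + j62.07 Ω
Step 3 — Series combination: Z_total = R + L = 11.5 + j62.07 Ω = 63.13∠79.5° Ω.
Step 4 — Power factor: PF = cos(φ) = Re(Z)/|Z| = 11.5/63.13 = 0.1822.
Step 5 — Type: Im(Z) = 62.07 ⇒ lagging (phase φ = 79.5°).

PF = 0.1822 (lagging, φ = 79.5°)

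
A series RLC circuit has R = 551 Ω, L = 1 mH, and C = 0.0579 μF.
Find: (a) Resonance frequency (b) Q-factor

Step 1 — Resonance condition Im(Z)=0 gives ω₀ = 1/√(LC).
Step 2 — ω₀ = 1/√(0.001·5.79e-08) = 1.314e+05 rad/s.
Step 3 — f₀ = ω₀/(2π) = 2.092e+04 Hz.
Step 4 — Series Q: Q = ω₀L/R = 1.314e+05·0.001/551 = 0.2385.

(a) f₀ = 2.092e+04 Hz  (b) Q = 0.2385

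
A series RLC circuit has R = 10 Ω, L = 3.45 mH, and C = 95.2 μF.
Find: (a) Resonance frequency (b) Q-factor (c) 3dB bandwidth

Step 1 — Resonance condition Im(Z)=0 gives ω₀ = 1/√(LC).
Step 2 — ω₀ = 1/√(0.00345·9.52e-05) = 1745 rad/s.
Step 3 — f₀ = ω₀/(2π) = 277.7 Hz.
Step 4 — Series Q: Q = ω₀L/R = 1745·0.00345/10 = 0.602.
Step 5 — 3dB bandwidth: Δω = ω₀/Q = 2899 rad/s; BW = Δω/(2π) = 461.3 Hz.

(a) f₀ = 277.7 Hz  (b) Q = 0.602  (c) BW = 461.3 Hz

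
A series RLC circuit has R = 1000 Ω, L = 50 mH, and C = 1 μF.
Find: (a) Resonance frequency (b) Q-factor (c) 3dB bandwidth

Step 1 — Resonance: ω₀ = 1/√(LC) = 1/√(0.05·1e-06) = 4472 rad/s.
Step 2 — f₀ = ω₀/(2π) = 711.8 Hz.
Step 3 — Series Q: Q = ω₀L/R = 4472·0.05/1000 = 0.2236.
Step 4 — Bandwidth: Δω = ω₀/Q = 2e+04 rad/s; BW = Δω/(2π) = 3183 Hz.

(a) f₀ = 711.8 Hz  (b) Q = 0.2236  (c) BW = 3183 Hz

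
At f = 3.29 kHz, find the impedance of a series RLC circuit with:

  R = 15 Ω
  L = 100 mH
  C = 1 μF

Step 1 — Angular frequency: ω = 2π·f = 2π·3290 = 2.067e+04 rad/s.
Step 2 — Component impedances:
  R: Z = R = 15 Ω
  L: Z = jωL = j·2.067e+04·0.1 = 0 + j2067 Ω
  C: Z = 1/(jωC) = -j/(ω·C) = 0 - j48.38 Ω
Step 3 — Series combination: Z_total = R + L + C = 15 + j2019 Ω = 2019∠89.6° Ω.

Z = 15 + j2019 Ω = 2019∠89.6° Ω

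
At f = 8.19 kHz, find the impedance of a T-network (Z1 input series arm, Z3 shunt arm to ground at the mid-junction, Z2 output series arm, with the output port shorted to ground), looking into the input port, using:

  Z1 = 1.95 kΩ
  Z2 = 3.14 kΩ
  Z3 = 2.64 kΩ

Step 1 — Angular frequency: ω = 2π·f = 2π·8190 = 5.146e+04 rad/s.
Step 2 — Component impedances:
  Z1: Z = R = 1950 Ω
  Z2: Z = R = 3140 Ω
  Z3: Z = R = 2640 Ω
Step 3 — With the output port shorted to ground, the output series arm Z2 runs from the junction to ground; the shunt arm Z3 also runs from the junction to ground. They appear in parallel: Z3 || Z2 = 1434 Ω.
Step 4 — Series with input arm Z1: Z_in = Z1 + (Z3 || Z2) = 3384 Ω = 3384∠0.0° Ω.

Z = 3384 Ω = 3384∠0.0° Ω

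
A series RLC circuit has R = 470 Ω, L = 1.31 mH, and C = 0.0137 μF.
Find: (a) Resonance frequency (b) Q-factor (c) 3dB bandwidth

Step 1 — Resonance: ω₀ = 1/√(LC) = 1/√(0.00131·1.37e-08) = 2.361e+05 rad/s.
Step 2 — f₀ = ω₀/(2π) = 3.757e+04 Hz.
Step 3 — Series Q: Q = ω₀L/R = 2.361e+05·0.00131/470 = 0.6579.
Step 4 — Bandwidth: Δω = ω₀/Q = 3.588e+05 rad/s; BW = Δω/(2π) = 5.71e+04 Hz.

(a) f₀ = 3.757e+04 Hz  (b) Q = 0.6579  (c) BW = 5.71e+04 Hz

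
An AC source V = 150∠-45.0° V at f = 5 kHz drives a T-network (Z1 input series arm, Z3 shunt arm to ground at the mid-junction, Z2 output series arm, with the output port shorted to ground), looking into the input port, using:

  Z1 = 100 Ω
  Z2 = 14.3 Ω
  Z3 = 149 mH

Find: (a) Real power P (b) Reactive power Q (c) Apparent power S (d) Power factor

Step 1 — Angular frequency: ω = 2π·f = 2π·5000 = 3.142e+04 rad/s.
Step 2 — Component impedances:
  Z1: Z = R = 100 Ω
  Z2: Z = R = 14.3 Ω
  Z3: Z = jωL = j·3.142e+04·0.149 = 0 + j4681 Ω
Step 3 — With the output port shorted to ground, the output series arm Z2 runs from the junction to ground; the shunt arm Z3 also runs from the junction to ground. They appear in parallel: Z3 || Z2 = 14.3 + j0.04368 Ω.
Step 4 — Series with input arm Z1: Z_in = Z1 + (Z3 || Z2) = 114.3 + j0.04368 Ω = 114.3∠0.0° Ω.
Step 5 — Source phasor: V = 150∠-45.0° V = 106.1 - j106.1 V.
Step 6 — Current: I = V / Z = 0.9276 - j0.9283 A = 1.312∠-45.0° A.
Step 7 — Complex power: S = V·I* = 196.9 + j0.07524 VA.
Step 8 — Real power: P = Re(S) = 196.9 W.
Step 9 — Reactive power: Q = Im(S) = 0.07524 VAR.
Step 10 — Apparent power: |S| = 196.9 VA.
Step 11 — Power factor: PF = P/|S| = 1 (lagging).

(a) P = 196.9 W  (b) Q = 0.07524 VAR  (c) S = 196.9 VA  (d) PF = 1 (lagging)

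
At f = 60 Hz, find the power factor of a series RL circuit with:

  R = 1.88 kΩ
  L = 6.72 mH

Step 1 — Angular frequency: ω = 2π·f = 2π·60 = 377 rad/s.
Step 2 — Component impedances:
  R: Z = R = 1880 Ω
  L: Z = jωL = j·377·0.00672 = 0 + j2.533 Ω
Step 3 — Series combination: Z_total = R + L = 1880 + j2.533 Ω = 1880∠0.1° Ω.
Step 4 — Power factor: PF = cos(φ) = Re(Z)/|Z| = 1880/1880 = 1.
Step 5 — Type: Im(Z) = 2.533 ⇒ lagging (phase φ = 0.1°).

PF = 1 (lagging, φ = 0.1°)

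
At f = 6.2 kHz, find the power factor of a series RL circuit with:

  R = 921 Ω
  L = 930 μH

Step 1 — Angular frequency: ω = 2π·f = 2π·6200 = 3.896e+04 rad/s.
Step 2 — Component impedances:
  R: Z = R = 921 Ω
  L: Z = jωL = j·3.896e+04·0.00093 = 0 + j36.23 Ω
Step 3 — Series combination: Z_total = R + L = 921 + j36.23 Ω = 921.7∠2.3° Ω.
Step 4 — Power factor: PF = cos(φ) = Re(Z)/|Z| = 921/921.7 = 0.9992.
Step 5 — Type: Im(Z) = 36.23 ⇒ lagging (phase φ = 2.3°).

PF = 0.9992 (lagging, φ = 2.3°)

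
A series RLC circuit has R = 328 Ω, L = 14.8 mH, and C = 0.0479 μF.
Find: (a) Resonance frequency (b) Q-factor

Step 1 — Resonance condition Im(Z)=0 gives ω₀ = 1/√(LC).
Step 2 — ω₀ = 1/√(0.0148·4.79e-08) = 3.756e+04 rad/s.
Step 3 — f₀ = ω₀/(2π) = 5978 Hz.
Step 4 — Series Q: Q = ω₀L/R = 3.756e+04·0.0148/328 = 1.695.

(a) f₀ = 5978 Hz  (b) Q = 1.695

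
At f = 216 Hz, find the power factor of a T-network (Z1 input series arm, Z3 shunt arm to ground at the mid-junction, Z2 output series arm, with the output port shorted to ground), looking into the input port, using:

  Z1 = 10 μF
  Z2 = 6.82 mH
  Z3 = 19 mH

Step 1 — Angular frequency: ω = 2π·f = 2π·216 = 1357 rad/s.
Step 2 — Component impedances:
  Z1: Z = 1/(jωC) = -j/(ω·C) = 0 - j73.68 Ω
  Z2: Z = jωL = j·1357·0.00682 = 0 + j9.256 Ω
  Z3: Z = jωL = j·1357·0.019 = 0 + j25.79 Ω
Step 3 — With the output port shorted to ground, the output series arm Z2 runs from the junction to ground; the shunt arm Z3 also runs from the junction to ground. They appear in parallel: Z3 || Z2 = 0 + j6.811 Ω.
Step 4 — Series with input arm Z1: Z_in = Z1 + (Z3 || Z2) = 0 - j66.87 Ω = 66.87∠-90.0° Ω.
Step 5 — Power factor: PF = cos(φ) = Re(Z)/|Z| = 0/66.87 = 0.
Step 6 — Type: Im(Z) = -66.87 ⇒ leading (phase φ = -90.0°).

PF = 0 (leading, φ = -90.0°)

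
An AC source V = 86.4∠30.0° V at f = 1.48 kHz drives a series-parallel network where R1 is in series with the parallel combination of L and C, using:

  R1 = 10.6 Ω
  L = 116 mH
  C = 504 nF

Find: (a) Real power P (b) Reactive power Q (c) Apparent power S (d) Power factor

Step 1 — Angular frequency: ω = 2π·f = 2π·1480 = 9299 rad/s.
Step 2 — Component impedances:
  R1: Z = R = 10.6 Ω
  L: Z = jωL = j·9299·0.116 = 0 + j1079 Ω
  C: Z = 1/(jωC) = -j/(ω·C) = 0 - j213.4 Ω
Step 3 — Parallel branch: L || C = 1/(1/L + 1/C) = 0 - j266 Ω.
Step 4 — Series with R1: Z_total = R1 + (L || C) = 10.6 - j266 Ω = 266.2∠-87.7° Ω.
Step 5 — Source phasor: V = 86.4∠30.0° V = 74.82 + j43.2 V.
Step 6 — Current: I = V / Z = -0.151 + j0.2873 A = 0.3246∠117.7° A.
Step 7 — Complex power: S = V·I* = 1.117 - j28.02 VA.
Step 8 — Real power: P = Re(S) = 1.117 W.
Step 9 — Reactive power: Q = Im(S) = -28.02 VAR.
Step 10 — Apparent power: |S| = 28.04 VA.
Step 11 — Power factor: PF = P/|S| = 0.03982 (leading).

(a) P = 1.117 W  (b) Q = -28.02 VAR  (c) S = 28.04 VA  (d) PF = 0.03982 (leading)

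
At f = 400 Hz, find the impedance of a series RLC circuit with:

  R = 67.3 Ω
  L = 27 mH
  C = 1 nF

Step 1 — Angular frequency: ω = 2π·f = 2π·400 = 2513 rad/s.
Step 2 — Component impedances:
  R: Z = R = 67.3 Ω
  L: Z = jωL = j·2513·0.027 = 0 + j67.86 Ω
  C: Z = 1/(jωC) = -j/(ω·C) = 0 - j3.979e+05 Ω
Step 3 — Series combination: Z_total = R + L + C = 67.3 - j3.978e+05 Ω = 3.978e+05∠-90.0° Ω.

Z = 67.3 - j3.978e+05 Ω = 3.978e+05∠-90.0° Ω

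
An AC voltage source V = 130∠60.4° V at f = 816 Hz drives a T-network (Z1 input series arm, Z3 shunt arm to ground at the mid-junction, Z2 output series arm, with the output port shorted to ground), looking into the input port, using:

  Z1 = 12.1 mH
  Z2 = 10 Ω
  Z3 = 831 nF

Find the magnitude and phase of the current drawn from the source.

Step 1 — Angular frequency: ω = 2π·f = 2π·816 = 5127 rad/s.
Step 2 — Component impedances:
  Z1: Z = jωL = j·5127·0.0121 = 0 + j62.04 Ω
  Z2: Z = R = 10 Ω
  Z3: Z = 1/(jωC) = -j/(ω·C) = 0 - j234.7 Ω
Step 3 — With the output port shorted to ground, the output series arm Z2 runs from the junction to ground; the shunt arm Z3 also runs from the junction to ground. They appear in parallel: Z3 || Z2 = 9.982 - j0.4253 Ω.
Step 4 — Series with input arm Z1: Z_in = Z1 + (Z3 || Z2) = 9.982 + j61.61 Ω = 62.42∠80.8° Ω.
Step 5 — Source phasor: V = 130∠60.4° V = 64.21 + j113 V.
Step 6 — Ohm's law: I = V / Z_total = (64.21 + j113) / (9.982 + j61.61) = 1.952 - j0.7259 A.
Step 7 — Convert to polar: |I| = 2.083 A, ∠I = -20.4°.

I = 2.083∠-20.4° A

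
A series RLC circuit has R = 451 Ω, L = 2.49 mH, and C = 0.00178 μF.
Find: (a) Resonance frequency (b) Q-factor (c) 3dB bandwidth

Step 1 — Resonance condition Im(Z)=0 gives ω₀ = 1/√(LC).
Step 2 — ω₀ = 1/√(0.00249·1.78e-09) = 4.75e+05 rad/s.
Step 3 — f₀ = ω₀/(2π) = 7.56e+04 Hz.
Step 4 — Series Q: Q = ω₀L/R = 4.75e+05·0.00249/451 = 2.622.
Step 5 — 3dB bandwidth: Δω = ω₀/Q = 1.811e+05 rad/s; BW = Δω/(2π) = 2.883e+04 Hz.

(a) f₀ = 7.56e+04 Hz  (b) Q = 2.622  (c) BW = 2.883e+04 Hz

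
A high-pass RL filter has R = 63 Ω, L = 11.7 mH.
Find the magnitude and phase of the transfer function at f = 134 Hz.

Step 1 — Angular frequency: ω = 2π·134 = 841.9 rad/s.
Step 2 — Transfer function: H(jω) = jωL/(R + jωL).
Step 3 — Numerator jωL = j·9.851; denominator R + jωL = 63 + j9.851.
Step 4 — H = 0.02387 + j0.1526.
Step 5 — Magnitude: |H| = 0.1545 (-16.2 dB); phase: φ = 81.1°.

|H| = 0.1545 (-16.2 dB), φ = 81.1°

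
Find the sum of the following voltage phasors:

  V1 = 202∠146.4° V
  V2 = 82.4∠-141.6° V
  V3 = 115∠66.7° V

Step 1 — Convert each phasor to rectangular form:
  V1 = 202·(cos(146.4°) + j·sin(146.4°)) = -168.3 + j111.8 V
  V2 = 82.4·(cos(-141.6°) + j·sin(-141.6°)) = -64.58 - j51.18 V
  V3 = 115·(cos(66.7°) + j·sin(66.7°)) = 45.49 + j105.6 V
Step 2 — Sum components: V_total = -187.3 + j166.2 V.
Step 3 — Convert to polar: |V_total| = 250.5 V, ∠V_total = 138.4°.

V_total = 250.5∠138.4° V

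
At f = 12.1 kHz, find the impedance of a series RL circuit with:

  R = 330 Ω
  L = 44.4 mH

Step 1 — Angular frequency: ω = 2π·f = 2π·1.21e+04 = 7.603e+04 rad/s.
Step 2 — Component impedances:
  R: Z = R = 330 Ω
  L: Z = jωL = j·7.603e+04·0.0444 = 0 + j3376 Ω
Step 3 — Series combination: Z_total = R + L = 330 + j3376 Ω = 3392∠84.4° Ω.

Z = 330 + j3376 Ω = 3392∠84.4° Ω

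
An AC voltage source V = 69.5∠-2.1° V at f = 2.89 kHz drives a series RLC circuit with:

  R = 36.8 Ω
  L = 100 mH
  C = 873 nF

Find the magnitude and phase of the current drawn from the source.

Step 1 — Angular frequency: ω = 2π·f = 2π·2890 = 1.816e+04 rad/s.
Step 2 — Component impedances:
  R: Z = R = 36.8 Ω
  L: Z = jωL = j·1.816e+04·0.1 = 0 + j1816 Ω
  C: Z = 1/(jωC) = -j/(ω·C) = 0 - j63.08 Ω
Step 3 — Series combination: Z_total = R + L + C = 36.8 + j1753 Ω = 1753∠88.8° Ω.
Step 4 — Source phasor: V = 69.5∠-2.1° V = 69.45 - j2.547 V.
Step 5 — Ohm's law: I = V / Z_total = (69.45 - j2.547) / (36.8 + j1753) = -0.0006208 - j0.03964 A.
Step 6 — Convert to polar: |I| = 0.03964 A, ∠I = -90.9°.

I = 0.03964∠-90.9° A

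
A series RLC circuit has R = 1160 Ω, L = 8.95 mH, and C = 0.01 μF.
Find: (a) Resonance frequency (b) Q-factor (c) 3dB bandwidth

Step 1 — Resonance: ω₀ = 1/√(LC) = 1/√(0.00895·1e-08) = 1.057e+05 rad/s.
Step 2 — f₀ = ω₀/(2π) = 1.682e+04 Hz.
Step 3 — Series Q: Q = ω₀L/R = 1.057e+05·0.00895/1160 = 0.8156.
Step 4 — Bandwidth: Δω = ω₀/Q = 1.296e+05 rad/s; BW = Δω/(2π) = 2.063e+04 Hz.

(a) f₀ = 1.682e+04 Hz  (b) Q = 0.8156  (c) BW = 2.063e+04 Hz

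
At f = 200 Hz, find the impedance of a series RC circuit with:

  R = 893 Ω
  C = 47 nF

Step 1 — Angular frequency: ω = 2π·f = 2π·200 = 1257 rad/s.
Step 2 — Component impedances:
  R: Z = R = 893 Ω
  C: Z = 1/(jωC) = -j/(ω·C) = 0 - j1.693e+04 Ω
Step 3 — Series combination: Z_total = R + C = 893 - j1.693e+04 Ω = 1.695e+04∠-87.0° Ω.

Z = 893 - j1.693e+04 Ω = 1.695e+04∠-87.0° Ω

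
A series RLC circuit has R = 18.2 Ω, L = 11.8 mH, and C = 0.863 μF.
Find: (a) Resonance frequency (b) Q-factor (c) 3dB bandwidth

Step 1 — Resonance: ω₀ = 1/√(LC) = 1/√(0.0118·8.63e-07) = 9910 rad/s.
Step 2 — f₀ = ω₀/(2π) = 1577 Hz.
Step 3 — Series Q: Q = ω₀L/R = 9910·0.0118/18.2 = 6.425.
Step 4 — Bandwidth: Δω = ω₀/Q = 1542 rad/s; BW = Δω/(2π) = 245.5 Hz.

(a) f₀ = 1577 Hz  (b) Q = 6.425  (c) BW = 245.5 Hz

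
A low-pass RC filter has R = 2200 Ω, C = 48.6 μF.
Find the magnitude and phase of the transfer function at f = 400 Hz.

Step 1 — Angular frequency: ω = 2π·400 = 2513 rad/s.
Step 2 — Transfer function: H(jω) = 1/(1 + jωRC).
Step 3 — Denominator: 1 + jωRC = 1 + j·2513·2200·4.86e-05 = 1 + j268.7.
Step 4 — H = 1.385e-05 - j0.003721.
Step 5 — Magnitude: |H| = 0.003721 (-48.6 dB); phase: φ = -89.8°.

|H| = 0.003721 (-48.6 dB), φ = -89.8°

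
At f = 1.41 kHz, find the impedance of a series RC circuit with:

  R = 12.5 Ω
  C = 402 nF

Step 1 — Angular frequency: ω = 2π·f = 2π·1410 = 8859 rad/s.
Step 2 — Component impedances:
  R: Z = R = 12.5 Ω
  C: Z = 1/(jωC) = -j/(ω·C) = 0 - j280.8 Ω
Step 3 — Series combination: Z_total = R + C = 12.5 - j280.8 Ω = 281.1∠-87.5° Ω.

Z = 12.5 - j280.8 Ω = 281.1∠-87.5° Ω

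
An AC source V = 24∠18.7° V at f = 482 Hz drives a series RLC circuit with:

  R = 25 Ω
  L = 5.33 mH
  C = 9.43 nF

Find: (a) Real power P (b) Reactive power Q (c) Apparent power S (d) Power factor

Step 1 — Angular frequency: ω = 2π·f = 2π·482 = 3028 rad/s.
Step 2 — Component impedances:
  R: Z = R = 25 Ω
  L: Z = jωL = j·3028·0.00533 = 0 + j16.14 Ω
  C: Z = 1/(jωC) = -j/(ω·C) = 0 - j3.502e+04 Ω
Step 3 — Series combination: Z_total = R + L + C = 25 - j3.5e+04 Ω = 3.5e+04∠-90.0° Ω.
Step 4 — Source phasor: V = 24∠18.7° V = 22.73 + j7.695 V.
Step 5 — Current: I = V / Z = -0.0002194 + j0.0006497 A = 0.0006857∠108.7° A.
Step 6 — Complex power: S = V·I* = 1.176e-05 - j0.01646 VA.
Step 7 — Real power: P = Re(S) = 1.176e-05 W.
Step 8 — Reactive power: Q = Im(S) = -0.01646 VAR.
Step 9 — Apparent power: |S| = 0.01646 VA.
Step 10 — Power factor: PF = P/|S| = 0.0007143 (leading).

(a) P = 1.176e-05 W  (b) Q = -0.01646 VAR  (c) S = 0.01646 VA  (d) PF = 0.0007143 (leading)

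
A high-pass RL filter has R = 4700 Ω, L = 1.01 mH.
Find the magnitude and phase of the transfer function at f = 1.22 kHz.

Step 1 — Angular frequency: ω = 2π·1220 = 7665 rad/s.
Step 2 — Transfer function: H(jω) = jωL/(R + jωL).
Step 3 — Numerator jωL = j·7.742; denominator R + jωL = 4700 + j7.742.
Step 4 — H = 2.713e-06 + j0.001647.
Step 5 — Magnitude: |H| = 0.001647 (-55.7 dB); phase: φ = 89.9°.

|H| = 0.001647 (-55.7 dB), φ = 89.9°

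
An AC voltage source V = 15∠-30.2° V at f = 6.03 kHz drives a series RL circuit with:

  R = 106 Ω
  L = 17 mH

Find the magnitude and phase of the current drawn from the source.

Step 1 — Angular frequency: ω = 2π·f = 2π·6030 = 3.789e+04 rad/s.
Step 2 — Component impedances:
  R: Z = R = 106 Ω
  L: Z = jωL = j·3.789e+04·0.017 = 0 + j644.1 Ω
Step 3 — Series combination: Z_total = R + L = 106 + j644.1 Ω = 652.8∠80.7° Ω.
Step 4 — Source phasor: V = 15∠-30.2° V = 12.96 - j7.545 V.
Step 5 — Ohm's law: I = V / Z_total = (12.96 - j7.545) / (106 + j644.1) = -0.008181 - j0.02147 A.
Step 6 — Convert to polar: |I| = 0.02298 A, ∠I = -110.9°.

I = 0.02298∠-110.9° A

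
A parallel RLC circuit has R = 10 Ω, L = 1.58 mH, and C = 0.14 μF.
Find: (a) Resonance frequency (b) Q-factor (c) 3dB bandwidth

Step 1 — Resonance: ω₀ = 1/√(LC) = 1/√(0.00158·1.4e-07) = 6.724e+04 rad/s.
Step 2 — f₀ = ω₀/(2π) = 1.07e+04 Hz.
Step 3 — Parallel Q: Q = R/(ω₀L) = 10/(6.724e+04·0.00158) = 0.09413.
Step 4 — Bandwidth: Δω = ω₀/Q = 7.143e+05 rad/s; BW = Δω/(2π) = 1.137e+05 Hz.

(a) f₀ = 1.07e+04 Hz  (b) Q = 0.09413  (c) BW = 1.137e+05 Hz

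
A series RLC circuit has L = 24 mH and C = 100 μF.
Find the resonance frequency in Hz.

Step 1 — Resonance condition Im(Z)=0 gives ω₀ = 1/√(LC).
Step 2 — ω₀ = 1/√(0.024·0.0001) = 645.5 rad/s.
Step 3 — f₀ = ω₀/(2π) = 102.7 Hz.

f₀ = 102.7 Hz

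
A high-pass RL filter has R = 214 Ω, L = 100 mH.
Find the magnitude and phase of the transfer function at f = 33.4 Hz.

Step 1 — Angular frequency: ω = 2π·33.4 = 209.9 rad/s.
Step 2 — Transfer function: H(jω) = jωL/(R + jωL).
Step 3 — Numerator jωL = j·20.99; denominator R + jωL = 214 + j20.99.
Step 4 — H = 0.009525 + j0.09713.
Step 5 — Magnitude: |H| = 0.0976 (-20.2 dB); phase: φ = 84.4°.

|H| = 0.0976 (-20.2 dB), φ = 84.4°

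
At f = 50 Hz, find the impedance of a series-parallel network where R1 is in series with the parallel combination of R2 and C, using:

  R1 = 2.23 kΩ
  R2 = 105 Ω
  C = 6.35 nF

Step 1 — Angular frequency: ω = 2π·f = 2π·50 = 314.2 rad/s.
Step 2 — Component impedances:
  R1: Z = R = 2230 Ω
  R2: Z = R = 105 Ω
  C: Z = 1/(jωC) = -j/(ω·C) = 0 - j5.013e+05 Ω
Step 3 — Parallel branch: R2 || C = 1/(1/R2 + 1/C) = 105 - j0.02199 Ω.
Step 4 — Series with R1: Z_total = R1 + (R2 || C) = 2335 - j0.02199 Ω = 2335∠-0.0° Ω.

Z = 2335 - j0.02199 Ω = 2335∠-0.0° Ω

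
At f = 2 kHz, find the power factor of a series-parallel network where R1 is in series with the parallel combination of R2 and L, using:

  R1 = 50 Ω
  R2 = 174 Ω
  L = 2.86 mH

Step 1 — Angular frequency: ω = 2π·f = 2π·2000 = 1.257e+04 rad/s.
Step 2 — Component impedances:
  R1: Z = R = 50 Ω
  R2: Z = R = 174 Ω
  L: Z = jωL = j·1.257e+04·0.00286 = 0 + j35.94 Ω
Step 3 — Parallel branch: R2 || L = 1/(1/R2 + 1/L) = 7.12 + j34.47 Ω.
Step 4 — Series with R1: Z_total = R1 + (R2 || L) = 57.12 + j34.47 Ω = 66.71∠31.1° Ω.
Step 5 — Power factor: PF = cos(φ) = Re(Z)/|Z| = 57.12/66.71 = 0.8562.
Step 6 — Type: Im(Z) = 34.47 ⇒ lagging (phase φ = 31.1°).

PF = 0.8562 (lagging, φ = 31.1°)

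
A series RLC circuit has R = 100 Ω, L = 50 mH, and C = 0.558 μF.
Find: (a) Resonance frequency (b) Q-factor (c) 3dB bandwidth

Step 1 — Resonance: ω₀ = 1/√(LC) = 1/√(0.05·5.58e-07) = 5987 rad/s.
Step 2 — f₀ = ω₀/(2π) = 952.8 Hz.
Step 3 — Series Q: Q = ω₀L/R = 5987·0.05/100 = 2.993.
Step 4 — Bandwidth: Δω = ω₀/Q = 2000 rad/s; BW = Δω/(2π) = 318.3 Hz.

(a) f₀ = 952.8 Hz  (b) Q = 2.993  (c) BW = 318.3 Hz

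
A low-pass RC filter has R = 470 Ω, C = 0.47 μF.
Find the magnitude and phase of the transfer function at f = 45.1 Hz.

Step 1 — Angular frequency: ω = 2π·45.1 = 283.4 rad/s.
Step 2 — Transfer function: H(jω) = 1/(1 + jωRC).
Step 3 — Denominator: 1 + jωRC = 1 + j·283.4·470·4.7e-07 = 1 + j0.0626.
Step 4 — H = 0.9961 - j0.06235.
Step 5 — Magnitude: |H| = 0.998 (-0.0 dB); phase: φ = -3.6°.

|H| = 0.998 (-0.0 dB), φ = -3.6°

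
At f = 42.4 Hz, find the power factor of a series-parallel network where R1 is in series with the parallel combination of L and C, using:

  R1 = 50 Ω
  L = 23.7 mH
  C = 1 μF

Step 1 — Angular frequency: ω = 2π·f = 2π·42.4 = 266.4 rad/s.
Step 2 — Component impedances:
  R1: Z = R = 50 Ω
  L: Z = jωL = j·266.4·0.0237 = 0 + j6.314 Ω
  C: Z = 1/(jωC) = -j/(ω·C) = 0 - j3754 Ω
Step 3 — Parallel branch: L || C = 1/(1/L + 1/C) = 0 + j6.324 Ω.
Step 4 — Series with R1: Z_total = R1 + (L || C) = 50 + j6.324 Ω = 50.4∠7.2° Ω.
Step 5 — Power factor: PF = cos(φ) = Re(Z)/|Z| = 50/50.4 = 0.9921.
Step 6 — Type: Im(Z) = 6.324 ⇒ lagging (phase φ = 7.2°).

PF = 0.9921 (lagging, φ = 7.2°)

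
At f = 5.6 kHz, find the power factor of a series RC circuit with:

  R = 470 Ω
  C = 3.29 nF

Step 1 — Angular frequency: ω = 2π·f = 2π·5600 = 3.519e+04 rad/s.
Step 2 — Component impedances:
  R: Z = R = 470 Ω
  C: Z = 1/(jωC) = -j/(ω·C) = 0 - j8638 Ω
Step 3 — Series combination: Z_total = R + C = 470 - j8638 Ω = 8651∠-86.9° Ω.
Step 4 — Power factor: PF = cos(φ) = Re(Z)/|Z| = 470/8651 = 0.05433.
Step 5 — Type: Im(Z) = -8638 ⇒ leading (phase φ = -86.9°).

PF = 0.05433 (leading, φ = -86.9°)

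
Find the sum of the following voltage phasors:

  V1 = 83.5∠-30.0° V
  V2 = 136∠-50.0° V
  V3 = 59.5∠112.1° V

Step 1 — Convert each phasor to rectangular form:
  V1 = 83.5·(cos(-30.0°) + j·sin(-30.0°)) = 72.31 - j41.75 V
  V2 = 136·(cos(-50.0°) + j·sin(-50.0°)) = 87.42 - j104.2 V
  V3 = 59.5·(cos(112.1°) + j·sin(112.1°)) = -22.39 + j55.13 V
Step 2 — Sum components: V_total = 137.3 - j90.8 V.
Step 3 — Convert to polar: |V_total| = 164.6 V, ∠V_total = -33.5°.

V_total = 164.6∠-33.5° V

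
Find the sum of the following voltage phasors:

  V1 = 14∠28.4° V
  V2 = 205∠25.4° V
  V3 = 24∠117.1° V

Step 1 — Convert each phasor to rectangular form:
  V1 = 14·(cos(28.4°) + j·sin(28.4°)) = 12.32 + j6.659 V
  V2 = 205·(cos(25.4°) + j·sin(25.4°)) = 185.2 + j87.93 V
  V3 = 24·(cos(117.1°) + j·sin(117.1°)) = -10.93 + j21.37 V
Step 2 — Sum components: V_total = 186.6 + j116 V.
Step 3 — Convert to polar: |V_total| = 219.7 V, ∠V_total = 31.9°.

V_total = 219.7∠31.9° V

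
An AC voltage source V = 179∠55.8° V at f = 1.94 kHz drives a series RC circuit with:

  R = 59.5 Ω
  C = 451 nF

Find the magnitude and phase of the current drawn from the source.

Step 1 — Angular frequency: ω = 2π·f = 2π·1940 = 1.219e+04 rad/s.
Step 2 — Component impedances:
  R: Z = R = 59.5 Ω
  C: Z = 1/(jωC) = -j/(ω·C) = 0 - j181.9 Ω
Step 3 — Series combination: Z_total = R + C = 59.5 - j181.9 Ω = 191.4∠-71.9° Ω.
Step 4 — Source phasor: V = 179∠55.8° V = 100.6 + j148 V.
Step 5 — Ohm's law: I = V / Z_total = (100.6 + j148) / (59.5 - j181.9) = -0.5718 + j0.7401 A.
Step 6 — Convert to polar: |I| = 0.9353 A, ∠I = 127.7°.

I = 0.9353∠127.7° A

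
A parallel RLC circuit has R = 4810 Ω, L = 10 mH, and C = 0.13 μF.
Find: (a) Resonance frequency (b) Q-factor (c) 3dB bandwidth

Step 1 — Resonance: ω₀ = 1/√(LC) = 1/√(0.01·1.3e-07) = 2.774e+04 rad/s.
Step 2 — f₀ = ω₀/(2π) = 4414 Hz.
Step 3 — Parallel Q: Q = R/(ω₀L) = 4810/(2.774e+04·0.01) = 17.34.
Step 4 — Bandwidth: Δω = ω₀/Q = 1599 rad/s; BW = Δω/(2π) = 254.5 Hz.

(a) f₀ = 4414 Hz  (b) Q = 17.34  (c) BW = 254.5 Hz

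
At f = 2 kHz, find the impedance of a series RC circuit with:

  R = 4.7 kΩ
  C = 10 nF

Step 1 — Angular frequency: ω = 2π·f = 2π·2000 = 1.257e+04 rad/s.
Step 2 — Component impedances:
  R: Z = R = 4700 Ω
  C: Z = 1/(jωC) = -j/(ω·C) = 0 - j7958 Ω
Step 3 — Series combination: Z_total = R + C = 4700 - j7958 Ω = 9242∠-59.4° Ω.

Z = 4700 - j7958 Ω = 9242∠-59.4° Ω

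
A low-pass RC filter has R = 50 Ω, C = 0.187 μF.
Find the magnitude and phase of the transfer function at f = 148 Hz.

Step 1 — Angular frequency: ω = 2π·148 = 929.9 rad/s.
Step 2 — Transfer function: H(jω) = 1/(1 + jωRC).
Step 3 — Denominator: 1 + jωRC = 1 + j·929.9·50·1.87e-07 = 1 + j0.008695.
Step 4 — H = 0.9999 - j0.008694.
Step 5 — Magnitude: |H| = 1 (-0.0 dB); phase: φ = -0.5°.

|H| = 1 (-0.0 dB), φ = -0.5°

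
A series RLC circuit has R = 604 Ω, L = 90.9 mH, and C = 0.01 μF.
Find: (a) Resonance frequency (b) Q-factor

Step 1 — Resonance condition Im(Z)=0 gives ω₀ = 1/√(LC).
Step 2 — ω₀ = 1/√(0.0909·1e-08) = 3.317e+04 rad/s.
Step 3 — f₀ = ω₀/(2π) = 5279 Hz.
Step 4 — Series Q: Q = ω₀L/R = 3.317e+04·0.0909/604 = 4.992.

(a) f₀ = 5279 Hz  (b) Q = 4.992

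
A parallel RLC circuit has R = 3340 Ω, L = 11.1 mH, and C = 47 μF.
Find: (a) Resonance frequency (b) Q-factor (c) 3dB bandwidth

Step 1 — Resonance: ω₀ = 1/√(LC) = 1/√(0.0111·4.7e-05) = 1384 rad/s.
Step 2 — f₀ = ω₀/(2π) = 220.3 Hz.
Step 3 — Parallel Q: Q = R/(ω₀L) = 3340/(1384·0.0111) = 217.3.
Step 4 — Bandwidth: Δω = ω₀/Q = 6.37 rad/s; BW = Δω/(2π) = 1.014 Hz.

(a) f₀ = 220.3 Hz  (b) Q = 217.3  (c) BW = 1.014 Hz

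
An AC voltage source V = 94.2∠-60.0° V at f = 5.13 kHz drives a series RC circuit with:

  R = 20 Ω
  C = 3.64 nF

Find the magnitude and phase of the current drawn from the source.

Step 1 — Angular frequency: ω = 2π·f = 2π·5130 = 3.223e+04 rad/s.
Step 2 — Component impedances:
  R: Z = R = 20 Ω
  C: Z = 1/(jωC) = -j/(ω·C) = 0 - j8523 Ω
Step 3 — Series combination: Z_total = R + C = 20 - j8523 Ω = 8523∠-89.9° Ω.
Step 4 — Source phasor: V = 94.2∠-60.0° V = 47.1 - j81.58 V.
Step 5 — Ohm's law: I = V / Z_total = (47.1 - j81.58) / (20 - j8523) = 0.009584 + j0.005504 A.
Step 6 — Convert to polar: |I| = 0.01105 A, ∠I = 29.9°.

I = 0.01105∠29.9° A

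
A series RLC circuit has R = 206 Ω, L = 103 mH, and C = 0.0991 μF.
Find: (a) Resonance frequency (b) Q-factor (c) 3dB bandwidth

Step 1 — Resonance: ω₀ = 1/√(LC) = 1/√(0.103·9.91e-08) = 9898 rad/s.
Step 2 — f₀ = ω₀/(2π) = 1575 Hz.
Step 3 — Series Q: Q = ω₀L/R = 9898·0.103/206 = 4.949.
Step 4 — Bandwidth: Δω = ω₀/Q = 2000 rad/s; BW = Δω/(2π) = 318.3 Hz.

(a) f₀ = 1575 Hz  (b) Q = 4.949  (c) BW = 318.3 Hz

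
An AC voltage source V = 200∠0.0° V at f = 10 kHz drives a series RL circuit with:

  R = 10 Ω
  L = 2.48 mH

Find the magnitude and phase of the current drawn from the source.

Step 1 — Angular frequency: ω = 2π·f = 2π·1e+04 = 6.283e+04 rad/s.
Step 2 — Component impedances:
  R: Z = R = 10 Ω
  L: Z = jωL = j·6.283e+04·0.00248 = 0 + j155.8 Ω
Step 3 — Series combination: Z_total = R + L = 10 + j155.8 Ω = 156.1∠86.3° Ω.
Step 4 — Source phasor: V = 200∠0.0° V = 200 V.
Step 5 — Ohm's law: I = V / Z_total = (200) / (10 + j155.8) = 0.08203 - j1.278 A.
Step 6 — Convert to polar: |I| = 1.281 A, ∠I = -86.3°.

I = 1.281∠-86.3° A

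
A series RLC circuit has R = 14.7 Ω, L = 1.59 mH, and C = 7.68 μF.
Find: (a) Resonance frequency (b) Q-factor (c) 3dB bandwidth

Step 1 — Resonance: ω₀ = 1/√(LC) = 1/√(0.00159·7.68e-06) = 9049 rad/s.
Step 2 — f₀ = ω₀/(2π) = 1440 Hz.
Step 3 — Series Q: Q = ω₀L/R = 9049·0.00159/14.7 = 0.9788.
Step 4 — Bandwidth: Δω = ω₀/Q = 9245 rad/s; BW = Δω/(2π) = 1471 Hz.

(a) f₀ = 1440 Hz  (b) Q = 0.9788  (c) BW = 1471 Hz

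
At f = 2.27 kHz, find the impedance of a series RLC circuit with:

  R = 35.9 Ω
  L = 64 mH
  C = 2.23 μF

Step 1 — Angular frequency: ω = 2π·f = 2π·2270 = 1.426e+04 rad/s.
Step 2 — Component impedances:
  R: Z = R = 35.9 Ω
  L: Z = jωL = j·1.426e+04·0.064 = 0 + j912.8 Ω
  C: Z = 1/(jωC) = -j/(ω·C) = 0 - j31.44 Ω
Step 3 — Series combination: Z_total = R + L + C = 35.9 + j881.4 Ω = 882.1∠87.7° Ω.

Z = 35.9 + j881.4 Ω = 882.1∠87.7° Ω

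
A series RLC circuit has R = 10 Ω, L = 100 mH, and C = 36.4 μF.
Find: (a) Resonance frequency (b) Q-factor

Step 1 — Resonance condition Im(Z)=0 gives ω₀ = 1/√(LC).
Step 2 — ω₀ = 1/√(0.1·3.64e-05) = 524.1 rad/s.
Step 3 — f₀ = ω₀/(2π) = 83.42 Hz.
Step 4 — Series Q: Q = ω₀L/R = 524.1·0.1/10 = 5.241.

(a) f₀ = 83.42 Hz  (b) Q = 5.241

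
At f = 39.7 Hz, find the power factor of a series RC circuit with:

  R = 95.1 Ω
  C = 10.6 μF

Step 1 — Angular frequency: ω = 2π·f = 2π·39.7 = 249.4 rad/s.
Step 2 — Component impedances:
  R: Z = R = 95.1 Ω
  C: Z = 1/(jωC) = -j/(ω·C) = 0 - j378.2 Ω
Step 3 — Series combination: Z_total = R + C = 95.1 - j378.2 Ω = 390∠-75.9° Ω.
Step 4 — Power factor: PF = cos(φ) = Re(Z)/|Z| = 95.1/389.98 = 0.2439.
Step 5 — Type: Im(Z) = -378.2 ⇒ leading (phase φ = -75.9°).

PF = 0.2439 (leading, φ = -75.9°)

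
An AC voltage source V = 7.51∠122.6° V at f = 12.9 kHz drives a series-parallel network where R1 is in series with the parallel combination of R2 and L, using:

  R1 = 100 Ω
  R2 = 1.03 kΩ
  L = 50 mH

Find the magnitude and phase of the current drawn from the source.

Step 1 — Angular frequency: ω = 2π·f = 2π·1.29e+04 = 8.105e+04 rad/s.
Step 2 — Component impedances:
  R1: Z = R = 100 Ω
  R2: Z = R = 1030 Ω
  L: Z = jωL = j·8.105e+04·0.05 = 0 + j4053 Ω
Step 3 — Parallel branch: R2 || L = 1/(1/R2 + 1/L) = 967.5 + j245.9 Ω.
Step 4 — Series with R1: Z_total = R1 + (R2 || L) = 1068 + j245.9 Ω = 1095∠13.0° Ω.
Step 5 — Source phasor: V = 7.51∠122.6° V = -4.046 + j6.327 V.
Step 6 — Ohm's law: I = V / Z_total = (-4.046 + j6.327) / (1068 + j245.9) = -0.002303 + j0.006457 A.
Step 7 — Convert to polar: |I| = 0.006856 A, ∠I = 109.6°.

I = 0.006856∠109.6° A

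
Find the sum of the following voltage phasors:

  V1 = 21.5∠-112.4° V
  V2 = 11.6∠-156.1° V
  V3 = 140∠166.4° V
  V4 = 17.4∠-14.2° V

Step 1 — Convert each phasor to rectangular form:
  V1 = 21.5·(cos(-112.4°) + j·sin(-112.4°)) = -8.193 - j19.88 V
  V2 = 11.6·(cos(-156.1°) + j·sin(-156.1°)) = -10.61 - j4.7 V
  V3 = 140·(cos(166.4°) + j·sin(166.4°)) = -136.1 + j32.92 V
  V4 = 17.4·(cos(-14.2°) + j·sin(-14.2°)) = 16.87 - j4.268 V
Step 2 — Sum components: V_total = -138 + j4.074 V.
Step 3 — Convert to polar: |V_total| = 138.1 V, ∠V_total = 178.3°.

V_total = 138.1∠178.3° V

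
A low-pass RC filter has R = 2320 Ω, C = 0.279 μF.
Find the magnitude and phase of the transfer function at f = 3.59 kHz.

Step 1 — Angular frequency: ω = 2π·3590 = 2.256e+04 rad/s.
Step 2 — Transfer function: H(jω) = 1/(1 + jωRC).
Step 3 — Denominator: 1 + jωRC = 1 + j·2.256e+04·2320·2.79e-07 = 1 + j14.6.
Step 4 — H = 0.004669 - j0.06817.
Step 5 — Magnitude: |H| = 0.06833 (-23.3 dB); phase: φ = -86.1°.

|H| = 0.06833 (-23.3 dB), φ = -86.1°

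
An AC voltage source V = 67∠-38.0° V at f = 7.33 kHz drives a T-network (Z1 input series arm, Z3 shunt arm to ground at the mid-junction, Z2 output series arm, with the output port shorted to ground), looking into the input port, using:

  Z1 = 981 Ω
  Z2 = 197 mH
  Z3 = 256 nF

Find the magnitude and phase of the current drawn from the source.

Step 1 — Angular frequency: ω = 2π·f = 2π·7330 = 4.606e+04 rad/s.
Step 2 — Component impedances:
  Z1: Z = R = 981 Ω
  Z2: Z = jωL = j·4.606e+04·0.197 = 0 + j9073 Ω
  Z3: Z = 1/(jωC) = -j/(ω·C) = 0 - j84.82 Ω
Step 3 — With the output port shorted to ground, the output series arm Z2 runs from the junction to ground; the shunt arm Z3 also runs from the junction to ground. They appear in parallel: Z3 || Z2 = 0 - j85.62 Ω.
Step 4 — Series with input arm Z1: Z_in = Z1 + (Z3 || Z2) = 981 - j85.62 Ω = 984.7∠-5.0° Ω.
Step 5 — Source phasor: V = 67∠-38.0° V = 52.8 - j41.25 V.
Step 6 — Ohm's law: I = V / Z_total = (52.8 - j41.25) / (981 - j85.62) = 0.05705 - j0.03707 A.
Step 7 — Convert to polar: |I| = 0.06804 A, ∠I = -33.0°.

I = 0.06804∠-33.0° A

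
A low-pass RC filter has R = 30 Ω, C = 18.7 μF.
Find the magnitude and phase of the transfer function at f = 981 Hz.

Step 1 — Angular frequency: ω = 2π·981 = 6164 rad/s.
Step 2 — Transfer function: H(jω) = 1/(1 + jωRC).
Step 3 — Denominator: 1 + jωRC = 1 + j·6164·30·1.87e-05 = 1 + j3.458.
Step 4 — H = 0.07718 - j0.2669.
Step 5 — Magnitude: |H| = 0.2778 (-11.1 dB); phase: φ = -73.9°.

|H| = 0.2778 (-11.1 dB), φ = -73.9°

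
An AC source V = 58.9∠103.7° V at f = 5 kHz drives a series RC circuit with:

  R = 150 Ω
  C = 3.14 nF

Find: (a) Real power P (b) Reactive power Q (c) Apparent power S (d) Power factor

Step 1 — Angular frequency: ω = 2π·f = 2π·5000 = 3.142e+04 rad/s.
Step 2 — Component impedances:
  R: Z = R = 150 Ω
  C: Z = 1/(jωC) = -j/(ω·C) = 0 - j1.014e+04 Ω
Step 3 — Series combination: Z_total = R + C = 150 - j1.014e+04 Ω = 1.014e+04∠-89.2° Ω.
Step 4 — Source phasor: V = 58.9∠103.7° V = -13.95 + j57.22 V.
Step 5 — Current: I = V / Z = -0.005664 - j0.001292 A = 0.00581∠-167.1° A.
Step 6 — Complex power: S = V·I* = 0.005063 - j0.3421 VA.
Step 7 — Real power: P = Re(S) = 0.005063 W.
Step 8 — Reactive power: Q = Im(S) = -0.3421 VAR.
Step 9 — Apparent power: |S| = 0.3422 VA.
Step 10 — Power factor: PF = P/|S| = 0.0148 (leading).

(a) P = 0.005063 W  (b) Q = -0.3421 VAR  (c) S = 0.3422 VA  (d) PF = 0.0148 (leading)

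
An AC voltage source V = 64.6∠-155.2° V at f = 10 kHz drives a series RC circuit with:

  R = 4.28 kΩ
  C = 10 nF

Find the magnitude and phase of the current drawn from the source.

Step 1 — Angular frequency: ω = 2π·f = 2π·1e+04 = 6.283e+04 rad/s.
Step 2 — Component impedances:
  R: Z = R = 4280 Ω
  C: Z = 1/(jωC) = -j/(ω·C) = 0 - j1592 Ω
Step 3 — Series combination: Z_total = R + C = 4280 - j1592 Ω = 4566∠-20.4° Ω.
Step 4 — Source phasor: V = 64.6∠-155.2° V = -58.64 - j27.1 V.
Step 5 — Ohm's law: I = V / Z_total = (-58.64 - j27.1) / (4280 - j1592) = -0.009969 - j0.01004 A.
Step 6 — Convert to polar: |I| = 0.01415 A, ∠I = -134.8°.

I = 0.01415∠-134.8° A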